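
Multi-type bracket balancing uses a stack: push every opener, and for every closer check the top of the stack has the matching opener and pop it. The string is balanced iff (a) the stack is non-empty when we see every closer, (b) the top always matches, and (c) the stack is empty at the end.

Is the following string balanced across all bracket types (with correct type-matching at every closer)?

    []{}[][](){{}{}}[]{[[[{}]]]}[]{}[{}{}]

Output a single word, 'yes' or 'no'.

pos 0: push '['; stack = [
pos 1: ']' matches '['; pop; stack = (empty)
pos 2: push '{'; stack = {
pos 3: '}' matches '{'; pop; stack = (empty)
pos 4: push '['; stack = [
pos 5: ']' matches '['; pop; stack = (empty)
pos 6: push '['; stack = [
pos 7: ']' matches '['; pop; stack = (empty)
pos 8: push '('; stack = (
pos 9: ')' matches '('; pop; stack = (empty)
pos 10: push '{'; stack = {
pos 11: push '{'; stack = {{
pos 12: '}' matches '{'; pop; stack = {
pos 13: push '{'; stack = {{
pos 14: '}' matches '{'; pop; stack = {
pos 15: '}' matches '{'; pop; stack = (empty)
pos 16: push '['; stack = [
pos 17: ']' matches '['; pop; stack = (empty)
pos 18: push '{'; stack = {
pos 19: push '['; stack = {[
pos 20: push '['; stack = {[[
pos 21: push '['; stack = {[[[
pos 22: push '{'; stack = {[[[{
pos 23: '}' matches '{'; pop; stack = {[[[
pos 24: ']' matches '['; pop; stack = {[[
pos 25: ']' matches '['; pop; stack = {[
pos 26: ']' matches '['; pop; stack = {
pos 27: '}' matches '{'; pop; stack = (empty)
pos 28: push '['; stack = [
pos 29: ']' matches '['; pop; stack = (empty)
pos 30: push '{'; stack = {
pos 31: '}' matches '{'; pop; stack = (empty)
pos 32: push '['; stack = [
pos 33: push '{'; stack = [{
pos 34: '}' matches '{'; pop; stack = [
pos 35: push '{'; stack = [{
pos 36: '}' matches '{'; pop; stack = [
pos 37: ']' matches '['; pop; stack = (empty)
end: stack empty → VALID
Verdict: properly nested → yes

Answer: yes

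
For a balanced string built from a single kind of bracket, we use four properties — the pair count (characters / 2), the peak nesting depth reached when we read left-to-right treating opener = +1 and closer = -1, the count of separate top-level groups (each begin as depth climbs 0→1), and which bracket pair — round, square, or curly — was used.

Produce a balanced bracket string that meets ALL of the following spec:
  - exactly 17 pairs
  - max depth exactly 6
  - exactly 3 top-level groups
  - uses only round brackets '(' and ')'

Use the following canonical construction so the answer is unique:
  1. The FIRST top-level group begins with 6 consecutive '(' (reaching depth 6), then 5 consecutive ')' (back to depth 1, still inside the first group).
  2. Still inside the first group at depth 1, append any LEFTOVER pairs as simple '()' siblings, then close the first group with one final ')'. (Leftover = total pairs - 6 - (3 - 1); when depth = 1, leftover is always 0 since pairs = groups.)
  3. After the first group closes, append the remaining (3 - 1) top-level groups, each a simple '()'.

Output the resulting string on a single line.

Spec: pairs=17 depth=6 groups=3
Leftover pairs = 17 - 6 - (3-1) = 9
First group: deep chain of depth 6 + 9 sibling pairs
Remaining 2 groups: simple '()' each

Answer: (((((()))))()()()()()()()()())()()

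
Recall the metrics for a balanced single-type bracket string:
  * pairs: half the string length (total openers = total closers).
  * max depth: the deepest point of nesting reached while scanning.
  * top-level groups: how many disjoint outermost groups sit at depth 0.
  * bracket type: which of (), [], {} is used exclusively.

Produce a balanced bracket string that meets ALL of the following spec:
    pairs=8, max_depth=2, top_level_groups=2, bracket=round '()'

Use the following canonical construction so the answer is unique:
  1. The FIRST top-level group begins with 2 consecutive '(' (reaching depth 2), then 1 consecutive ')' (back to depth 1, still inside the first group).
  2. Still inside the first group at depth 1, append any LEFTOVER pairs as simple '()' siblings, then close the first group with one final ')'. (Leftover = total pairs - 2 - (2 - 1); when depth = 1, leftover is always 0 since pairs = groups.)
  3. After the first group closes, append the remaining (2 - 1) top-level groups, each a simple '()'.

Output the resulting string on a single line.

Answer: (()()()()()())()

Derivation:
Spec: pairs=8 depth=2 groups=2
Leftover pairs = 8 - 2 - (2-1) = 5
First group: deep chain of depth 2 + 5 sibling pairs
Remaining 1 groups: simple '()' each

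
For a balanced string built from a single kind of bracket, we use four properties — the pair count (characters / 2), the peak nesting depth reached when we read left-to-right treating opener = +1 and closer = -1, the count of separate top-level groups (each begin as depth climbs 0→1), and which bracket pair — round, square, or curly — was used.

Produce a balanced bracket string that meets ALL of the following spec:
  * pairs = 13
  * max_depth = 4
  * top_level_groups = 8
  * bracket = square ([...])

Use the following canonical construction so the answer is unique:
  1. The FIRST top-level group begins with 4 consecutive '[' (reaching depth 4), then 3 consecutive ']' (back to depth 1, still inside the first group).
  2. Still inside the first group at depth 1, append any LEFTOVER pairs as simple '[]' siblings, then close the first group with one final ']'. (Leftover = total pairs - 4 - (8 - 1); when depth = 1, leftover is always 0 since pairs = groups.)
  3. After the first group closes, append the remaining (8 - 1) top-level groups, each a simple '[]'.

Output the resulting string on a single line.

Answer: [[[[]]][][]][][][][][][][]

Derivation:
Spec: pairs=13 depth=4 groups=8
Leftover pairs = 13 - 4 - (8-1) = 2
First group: deep chain of depth 4 + 2 sibling pairs
Remaining 7 groups: simple '[]' each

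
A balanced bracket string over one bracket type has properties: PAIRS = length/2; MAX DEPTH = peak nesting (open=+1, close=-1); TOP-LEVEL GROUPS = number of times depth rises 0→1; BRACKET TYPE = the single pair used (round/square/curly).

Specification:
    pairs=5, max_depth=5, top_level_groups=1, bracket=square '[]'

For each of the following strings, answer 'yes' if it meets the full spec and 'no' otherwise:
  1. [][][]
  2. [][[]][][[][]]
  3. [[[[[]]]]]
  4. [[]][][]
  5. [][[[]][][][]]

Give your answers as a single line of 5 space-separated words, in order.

Answer: no no yes no no

Derivation:
String 1 '[][][]': depth seq [1 0 1 0 1 0]
  -> pairs=3 depth=1 groups=3 -> no
String 2 '[][[]][][[][]]': depth seq [1 0 1 2 1 0 1 0 1 2 1 2 1 0]
  -> pairs=7 depth=2 groups=4 -> no
String 3 '[[[[[]]]]]': depth seq [1 2 3 4 5 4 3 2 1 0]
  -> pairs=5 depth=5 groups=1 -> yes
String 4 '[[]][][]': depth seq [1 2 1 0 1 0 1 0]
  -> pairs=4 depth=2 groups=3 -> no
String 5 '[][[[]][][][]]': depth seq [1 0 1 2 3 2 1 2 1 2 1 2 1 0]
  -> pairs=7 depth=3 groups=2 -> no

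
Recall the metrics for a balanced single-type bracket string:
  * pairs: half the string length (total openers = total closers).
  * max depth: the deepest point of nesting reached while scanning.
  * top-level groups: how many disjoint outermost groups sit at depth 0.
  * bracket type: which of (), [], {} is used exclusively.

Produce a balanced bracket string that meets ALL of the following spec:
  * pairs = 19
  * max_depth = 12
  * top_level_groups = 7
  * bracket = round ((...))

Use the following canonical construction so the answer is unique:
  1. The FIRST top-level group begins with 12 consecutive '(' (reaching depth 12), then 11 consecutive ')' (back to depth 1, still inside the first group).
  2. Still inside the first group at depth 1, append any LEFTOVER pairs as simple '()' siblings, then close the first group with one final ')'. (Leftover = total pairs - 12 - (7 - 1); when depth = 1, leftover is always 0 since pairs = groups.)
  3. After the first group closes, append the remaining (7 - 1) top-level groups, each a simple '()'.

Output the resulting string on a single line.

Spec: pairs=19 depth=12 groups=7
Leftover pairs = 19 - 12 - (7-1) = 1
First group: deep chain of depth 12 + 1 sibling pairs
Remaining 6 groups: simple '()' each

Answer: (((((((((((()))))))))))())()()()()()()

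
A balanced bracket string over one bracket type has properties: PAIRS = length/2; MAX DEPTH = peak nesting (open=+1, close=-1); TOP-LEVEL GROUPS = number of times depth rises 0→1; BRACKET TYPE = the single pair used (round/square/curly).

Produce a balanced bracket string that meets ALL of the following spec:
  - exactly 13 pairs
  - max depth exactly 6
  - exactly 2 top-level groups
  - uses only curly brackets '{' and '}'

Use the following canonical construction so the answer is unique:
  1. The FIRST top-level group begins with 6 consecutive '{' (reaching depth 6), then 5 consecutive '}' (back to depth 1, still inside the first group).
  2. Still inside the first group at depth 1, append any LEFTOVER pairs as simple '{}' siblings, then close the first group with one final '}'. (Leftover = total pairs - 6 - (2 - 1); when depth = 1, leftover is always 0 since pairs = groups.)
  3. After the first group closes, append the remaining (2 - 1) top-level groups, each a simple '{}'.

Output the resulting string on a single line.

Spec: pairs=13 depth=6 groups=2
Leftover pairs = 13 - 6 - (2-1) = 6
First group: deep chain of depth 6 + 6 sibling pairs
Remaining 1 groups: simple '{}' each

Answer: {{{{{{}}}}}{}{}{}{}{}{}}{}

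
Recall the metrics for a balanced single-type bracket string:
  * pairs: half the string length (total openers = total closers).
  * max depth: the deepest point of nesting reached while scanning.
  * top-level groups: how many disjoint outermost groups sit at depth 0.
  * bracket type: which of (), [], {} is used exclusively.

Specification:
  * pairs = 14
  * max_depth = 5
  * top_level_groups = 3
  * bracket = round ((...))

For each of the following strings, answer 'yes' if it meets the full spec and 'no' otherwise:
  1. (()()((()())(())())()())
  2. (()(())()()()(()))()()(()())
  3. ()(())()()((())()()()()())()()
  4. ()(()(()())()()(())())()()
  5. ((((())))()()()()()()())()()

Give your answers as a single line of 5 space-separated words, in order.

Answer: no no no no yes

Derivation:
String 1 '(()()((()())(())())()())': depth seq [1 2 1 2 1 2 3 4 3 4 3 2 3 4 3 2 3 2 1 2 1 2 1 0]
  -> pairs=12 depth=4 groups=1 -> no
String 2 '(()(())()()()(()))()()(()())': depth seq [1 2 1 2 3 2 1 2 1 2 1 2 1 2 3 2 1 0 1 0 1 0 1 2 1 2 1 0]
  -> pairs=14 depth=3 groups=4 -> no
String 3 '()(())()()((())()()()()())()()': depth seq [1 0 1 2 1 0 1 0 1 0 1 2 3 2 1 2 1 2 1 2 1 2 1 2 1 0 1 0 1 0]
  -> pairs=15 depth=3 groups=7 -> no
String 4 '()(()(()())()()(())())()()': depth seq [1 0 1 2 1 2 3 2 3 2 1 2 1 2 1 2 3 2 1 2 1 0 1 0 1 0]
  -> pairs=13 depth=3 groups=4 -> no
String 5 '((((())))()()()()()()())()()': depth seq [1 2 3 4 5 4 3 2 1 2 1 2 1 2 1 2 1 2 1 2 1 2 1 0 1 0 1 0]
  -> pairs=14 depth=5 groups=3 -> yes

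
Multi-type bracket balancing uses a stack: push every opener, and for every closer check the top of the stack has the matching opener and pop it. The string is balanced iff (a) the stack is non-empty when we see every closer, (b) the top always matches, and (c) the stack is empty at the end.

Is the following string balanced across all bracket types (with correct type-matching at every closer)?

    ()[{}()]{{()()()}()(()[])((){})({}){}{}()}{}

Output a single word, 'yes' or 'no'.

Answer: yes

Derivation:
pos 0: push '('; stack = (
pos 1: ')' matches '('; pop; stack = (empty)
pos 2: push '['; stack = [
pos 3: push '{'; stack = [{
pos 4: '}' matches '{'; pop; stack = [
pos 5: push '('; stack = [(
pos 6: ')' matches '('; pop; stack = [
pos 7: ']' matches '['; pop; stack = (empty)
pos 8: push '{'; stack = {
pos 9: push '{'; stack = {{
pos 10: push '('; stack = {{(
pos 11: ')' matches '('; pop; stack = {{
pos 12: push '('; stack = {{(
pos 13: ')' matches '('; pop; stack = {{
pos 14: push '('; stack = {{(
pos 15: ')' matches '('; pop; stack = {{
pos 16: '}' matches '{'; pop; stack = {
pos 17: push '('; stack = {(
pos 18: ')' matches '('; pop; stack = {
pos 19: push '('; stack = {(
pos 20: push '('; stack = {((
pos 21: ')' matches '('; pop; stack = {(
pos 22: push '['; stack = {([
pos 23: ']' matches '['; pop; stack = {(
pos 24: ')' matches '('; pop; stack = {
pos 25: push '('; stack = {(
pos 26: push '('; stack = {((
pos 27: ')' matches '('; pop; stack = {(
pos 28: push '{'; stack = {({
pos 29: '}' matches '{'; pop; stack = {(
pos 30: ')' matches '('; pop; stack = {
pos 31: push '('; stack = {(
pos 32: push '{'; stack = {({
pos 33: '}' matches '{'; pop; stack = {(
pos 34: ')' matches '('; pop; stack = {
pos 35: push '{'; stack = {{
pos 36: '}' matches '{'; pop; stack = {
pos 37: push '{'; stack = {{
pos 38: '}' matches '{'; pop; stack = {
pos 39: push '('; stack = {(
pos 40: ')' matches '('; pop; stack = {
pos 41: '}' matches '{'; pop; stack = (empty)
pos 42: push '{'; stack = {
pos 43: '}' matches '{'; pop; stack = (empty)
end: stack empty → VALID
Verdict: properly nested → yes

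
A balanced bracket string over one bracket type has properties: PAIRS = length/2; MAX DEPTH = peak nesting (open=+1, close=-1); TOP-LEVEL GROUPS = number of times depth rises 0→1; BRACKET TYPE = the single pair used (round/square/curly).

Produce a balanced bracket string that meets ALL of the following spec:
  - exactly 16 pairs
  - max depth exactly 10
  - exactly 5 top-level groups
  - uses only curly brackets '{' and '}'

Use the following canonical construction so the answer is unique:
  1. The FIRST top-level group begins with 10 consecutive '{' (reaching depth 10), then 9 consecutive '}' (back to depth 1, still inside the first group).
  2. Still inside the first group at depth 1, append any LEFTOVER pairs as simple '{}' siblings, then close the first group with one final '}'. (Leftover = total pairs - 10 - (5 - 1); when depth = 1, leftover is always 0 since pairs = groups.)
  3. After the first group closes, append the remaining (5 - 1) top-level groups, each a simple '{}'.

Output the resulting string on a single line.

Answer: {{{{{{{{{{}}}}}}}}}{}{}}{}{}{}{}

Derivation:
Spec: pairs=16 depth=10 groups=5
Leftover pairs = 16 - 10 - (5-1) = 2
First group: deep chain of depth 10 + 2 sibling pairs
Remaining 4 groups: simple '{}' each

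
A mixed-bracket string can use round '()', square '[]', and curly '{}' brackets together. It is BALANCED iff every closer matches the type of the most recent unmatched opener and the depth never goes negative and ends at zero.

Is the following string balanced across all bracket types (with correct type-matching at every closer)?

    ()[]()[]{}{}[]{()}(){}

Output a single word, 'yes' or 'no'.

Answer: yes

Derivation:
pos 0: push '('; stack = (
pos 1: ')' matches '('; pop; stack = (empty)
pos 2: push '['; stack = [
pos 3: ']' matches '['; pop; stack = (empty)
pos 4: push '('; stack = (
pos 5: ')' matches '('; pop; stack = (empty)
pos 6: push '['; stack = [
pos 7: ']' matches '['; pop; stack = (empty)
pos 8: push '{'; stack = {
pos 9: '}' matches '{'; pop; stack = (empty)
pos 10: push '{'; stack = {
pos 11: '}' matches '{'; pop; stack = (empty)
pos 12: push '['; stack = [
pos 13: ']' matches '['; pop; stack = (empty)
pos 14: push '{'; stack = {
pos 15: push '('; stack = {(
pos 16: ')' matches '('; pop; stack = {
pos 17: '}' matches '{'; pop; stack = (empty)
pos 18: push '('; stack = (
pos 19: ')' matches '('; pop; stack = (empty)
pos 20: push '{'; stack = {
pos 21: '}' matches '{'; pop; stack = (empty)
end: stack empty → VALID
Verdict: properly nested → yes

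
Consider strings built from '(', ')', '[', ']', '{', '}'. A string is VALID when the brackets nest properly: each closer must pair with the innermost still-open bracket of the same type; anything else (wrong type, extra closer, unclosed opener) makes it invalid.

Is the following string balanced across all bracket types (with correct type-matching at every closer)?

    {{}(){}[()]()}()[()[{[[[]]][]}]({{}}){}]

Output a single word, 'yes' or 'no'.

pos 0: push '{'; stack = {
pos 1: push '{'; stack = {{
pos 2: '}' matches '{'; pop; stack = {
pos 3: push '('; stack = {(
pos 4: ')' matches '('; pop; stack = {
pos 5: push '{'; stack = {{
pos 6: '}' matches '{'; pop; stack = {
pos 7: push '['; stack = {[
pos 8: push '('; stack = {[(
pos 9: ')' matches '('; pop; stack = {[
pos 10: ']' matches '['; pop; stack = {
pos 11: push '('; stack = {(
pos 12: ')' matches '('; pop; stack = {
pos 13: '}' matches '{'; pop; stack = (empty)
pos 14: push '('; stack = (
pos 15: ')' matches '('; pop; stack = (empty)
pos 16: push '['; stack = [
pos 17: push '('; stack = [(
pos 18: ')' matches '('; pop; stack = [
pos 19: push '['; stack = [[
pos 20: push '{'; stack = [[{
pos 21: push '['; stack = [[{[
pos 22: push '['; stack = [[{[[
pos 23: push '['; stack = [[{[[[
pos 24: ']' matches '['; pop; stack = [[{[[
pos 25: ']' matches '['; pop; stack = [[{[
pos 26: ']' matches '['; pop; stack = [[{
pos 27: push '['; stack = [[{[
pos 28: ']' matches '['; pop; stack = [[{
pos 29: '}' matches '{'; pop; stack = [[
pos 30: ']' matches '['; pop; stack = [
pos 31: push '('; stack = [(
pos 32: push '{'; stack = [({
pos 33: push '{'; stack = [({{
pos 34: '}' matches '{'; pop; stack = [({
pos 35: '}' matches '{'; pop; stack = [(
pos 36: ')' matches '('; pop; stack = [
pos 37: push '{'; stack = [{
pos 38: '}' matches '{'; pop; stack = [
pos 39: ']' matches '['; pop; stack = (empty)
end: stack empty → VALID
Verdict: properly nested → yes

Answer: yes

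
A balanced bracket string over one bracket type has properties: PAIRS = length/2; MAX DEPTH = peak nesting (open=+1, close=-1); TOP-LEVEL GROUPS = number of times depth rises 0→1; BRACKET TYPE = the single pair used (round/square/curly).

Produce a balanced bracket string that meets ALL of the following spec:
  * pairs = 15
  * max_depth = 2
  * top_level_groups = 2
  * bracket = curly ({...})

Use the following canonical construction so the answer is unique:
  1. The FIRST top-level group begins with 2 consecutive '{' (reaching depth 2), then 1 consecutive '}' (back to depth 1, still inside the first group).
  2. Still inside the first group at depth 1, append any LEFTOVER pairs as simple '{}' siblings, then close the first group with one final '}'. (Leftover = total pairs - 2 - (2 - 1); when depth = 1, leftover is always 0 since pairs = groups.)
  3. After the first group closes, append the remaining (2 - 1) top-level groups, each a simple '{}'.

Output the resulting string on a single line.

Spec: pairs=15 depth=2 groups=2
Leftover pairs = 15 - 2 - (2-1) = 12
First group: deep chain of depth 2 + 12 sibling pairs
Remaining 1 groups: simple '{}' each

Answer: {{}{}{}{}{}{}{}{}{}{}{}{}{}}{}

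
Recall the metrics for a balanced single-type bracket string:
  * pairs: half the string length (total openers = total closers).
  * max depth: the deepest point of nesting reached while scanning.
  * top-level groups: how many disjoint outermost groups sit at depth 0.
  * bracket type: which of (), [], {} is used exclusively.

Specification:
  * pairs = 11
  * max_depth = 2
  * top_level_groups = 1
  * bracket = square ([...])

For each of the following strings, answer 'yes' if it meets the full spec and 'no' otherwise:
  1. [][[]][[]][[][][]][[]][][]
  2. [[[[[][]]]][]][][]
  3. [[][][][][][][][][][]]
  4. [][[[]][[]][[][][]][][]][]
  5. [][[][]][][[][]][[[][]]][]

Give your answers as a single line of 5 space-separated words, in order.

String 1 '[][[]][[]][[][][]][[]][][]': depth seq [1 0 1 2 1 0 1 2 1 0 1 2 1 2 1 2 1 0 1 2 1 0 1 0 1 0]
  -> pairs=13 depth=2 groups=7 -> no
String 2 '[[[[[][]]]][]][][]': depth seq [1 2 3 4 5 4 5 4 3 2 1 2 1 0 1 0 1 0]
  -> pairs=9 depth=5 groups=3 -> no
String 3 '[[][][][][][][][][][]]': depth seq [1 2 1 2 1 2 1 2 1 2 1 2 1 2 1 2 1 2 1 2 1 0]
  -> pairs=11 depth=2 groups=1 -> yes
String 4 '[][[[]][[]][[][][]][][]][]': depth seq [1 0 1 2 3 2 1 2 3 2 1 2 3 2 3 2 3 2 1 2 1 2 1 0 1 0]
  -> pairs=13 depth=3 groups=3 -> no
String 5 '[][[][]][][[][]][[[][]]][]': depth seq [1 0 1 2 1 2 1 0 1 0 1 2 1 2 1 0 1 2 3 2 3 2 1 0 1 0]
  -> pairs=13 depth=3 groups=6 -> no

Answer: no no yes no no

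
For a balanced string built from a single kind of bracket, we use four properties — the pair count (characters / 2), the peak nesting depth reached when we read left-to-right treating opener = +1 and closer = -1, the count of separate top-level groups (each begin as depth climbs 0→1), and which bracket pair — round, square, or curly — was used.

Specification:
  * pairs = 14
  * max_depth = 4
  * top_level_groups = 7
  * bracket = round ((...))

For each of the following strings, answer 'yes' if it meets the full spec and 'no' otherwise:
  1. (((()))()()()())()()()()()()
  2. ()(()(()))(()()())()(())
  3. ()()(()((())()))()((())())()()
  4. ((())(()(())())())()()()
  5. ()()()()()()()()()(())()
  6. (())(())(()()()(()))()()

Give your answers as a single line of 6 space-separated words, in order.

String 1 '(((()))()()()())()()()()()()': depth seq [1 2 3 4 3 2 1 2 1 2 1 2 1 2 1 0 1 0 1 0 1 0 1 0 1 0 1 0]
  -> pairs=14 depth=4 groups=7 -> yes
String 2 '()(()(()))(()()())()(())': depth seq [1 0 1 2 1 2 3 2 1 0 1 2 1 2 1 2 1 0 1 0 1 2 1 0]
  -> pairs=12 depth=3 groups=5 -> no
String 3 '()()(()((())()))()((())())()()': depth seq [1 0 1 0 1 2 1 2 3 4 3 2 3 2 1 0 1 0 1 2 3 2 1 2 1 0 1 0 1 0]
  -> pairs=15 depth=4 groups=7 -> no
String 4 '((())(()(())())())()()()': depth seq [1 2 3 2 1 2 3 2 3 4 3 2 3 2 1 2 1 0 1 0 1 0 1 0]
  -> pairs=12 depth=4 groups=4 -> no
String 5 '()()()()()()()()()(())()': depth seq [1 0 1 0 1 0 1 0 1 0 1 0 1 0 1 0 1 0 1 2 1 0 1 0]
  -> pairs=12 depth=2 groups=11 -> no
String 6 '(())(())(()()()(()))()()': depth seq [1 2 1 0 1 2 1 0 1 2 1 2 1 2 1 2 3 2 1 0 1 0 1 0]
  -> pairs=12 depth=3 groups=5 -> no

Answer: yes no no no no no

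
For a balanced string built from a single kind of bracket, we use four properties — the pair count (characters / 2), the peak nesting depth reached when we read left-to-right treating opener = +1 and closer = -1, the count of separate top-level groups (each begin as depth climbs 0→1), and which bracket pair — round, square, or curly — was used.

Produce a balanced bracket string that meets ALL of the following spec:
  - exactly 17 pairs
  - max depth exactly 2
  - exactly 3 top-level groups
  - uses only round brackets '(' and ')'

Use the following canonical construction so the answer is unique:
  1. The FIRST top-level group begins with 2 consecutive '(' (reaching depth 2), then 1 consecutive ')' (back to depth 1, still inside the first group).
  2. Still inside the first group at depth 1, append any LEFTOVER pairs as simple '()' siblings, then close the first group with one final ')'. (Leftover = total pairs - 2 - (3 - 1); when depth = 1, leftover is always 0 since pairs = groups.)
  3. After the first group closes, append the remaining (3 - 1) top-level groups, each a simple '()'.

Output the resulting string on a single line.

Spec: pairs=17 depth=2 groups=3
Leftover pairs = 17 - 2 - (3-1) = 13
First group: deep chain of depth 2 + 13 sibling pairs
Remaining 2 groups: simple '()' each

Answer: (()()()()()()()()()()()()()())()()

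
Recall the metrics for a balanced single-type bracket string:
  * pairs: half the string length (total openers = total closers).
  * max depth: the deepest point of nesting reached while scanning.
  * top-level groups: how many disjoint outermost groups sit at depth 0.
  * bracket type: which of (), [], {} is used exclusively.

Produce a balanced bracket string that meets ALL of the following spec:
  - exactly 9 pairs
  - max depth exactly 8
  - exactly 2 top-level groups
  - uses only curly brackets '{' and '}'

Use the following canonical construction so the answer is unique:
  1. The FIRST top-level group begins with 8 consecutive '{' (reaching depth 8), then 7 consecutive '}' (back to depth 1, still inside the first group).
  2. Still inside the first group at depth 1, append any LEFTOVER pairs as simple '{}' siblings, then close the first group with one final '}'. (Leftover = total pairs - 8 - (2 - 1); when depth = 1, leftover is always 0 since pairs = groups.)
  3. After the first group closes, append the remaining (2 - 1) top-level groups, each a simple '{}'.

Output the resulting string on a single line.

Answer: {{{{{{{{}}}}}}}}{}

Derivation:
Spec: pairs=9 depth=8 groups=2
Leftover pairs = 9 - 8 - (2-1) = 0
First group: deep chain of depth 8 + 0 sibling pairs
Remaining 1 groups: simple '{}' each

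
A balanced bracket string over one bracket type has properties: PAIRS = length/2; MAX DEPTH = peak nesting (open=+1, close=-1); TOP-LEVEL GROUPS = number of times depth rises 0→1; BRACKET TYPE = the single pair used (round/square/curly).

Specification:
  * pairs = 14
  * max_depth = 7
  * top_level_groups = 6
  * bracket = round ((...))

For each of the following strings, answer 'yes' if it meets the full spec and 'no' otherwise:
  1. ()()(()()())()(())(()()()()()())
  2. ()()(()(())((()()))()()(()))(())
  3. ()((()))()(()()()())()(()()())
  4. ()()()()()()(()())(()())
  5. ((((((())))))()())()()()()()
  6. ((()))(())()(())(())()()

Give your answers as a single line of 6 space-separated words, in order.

String 1 '()()(()()())()(())(()()()()()())': depth seq [1 0 1 0 1 2 1 2 1 2 1 0 1 0 1 2 1 0 1 2 1 2 1 2 1 2 1 2 1 2 1 0]
  -> pairs=16 depth=2 groups=6 -> no
String 2 '()()(()(())((()()))()()(()))(())': depth seq [1 0 1 0 1 2 1 2 3 2 1 2 3 4 3 4 3 2 1 2 1 2 1 2 3 2 1 0 1 2 1 0]
  -> pairs=16 depth=4 groups=4 -> no
String 3 '()((()))()(()()()())()(()()())': depth seq [1 0 1 2 3 2 1 0 1 0 1 2 1 2 1 2 1 2 1 0 1 0 1 2 1 2 1 2 1 0]
  -> pairs=15 depth=3 groups=6 -> no
String 4 '()()()()()()(()())(()())': depth seq [1 0 1 0 1 0 1 0 1 0 1 0 1 2 1 2 1 0 1 2 1 2 1 0]
  -> pairs=12 depth=2 groups=8 -> no
String 5 '((((((())))))()())()()()()()': depth seq [1 2 3 4 5 6 7 6 5 4 3 2 1 2 1 2 1 0 1 0 1 0 1 0 1 0 1 0]
  -> pairs=14 depth=7 groups=6 -> yes
String 6 '((()))(())()(())(())()()': depth seq [1 2 3 2 1 0 1 2 1 0 1 0 1 2 1 0 1 2 1 0 1 0 1 0]
  -> pairs=12 depth=3 groups=7 -> no

Answer: no no no no yes no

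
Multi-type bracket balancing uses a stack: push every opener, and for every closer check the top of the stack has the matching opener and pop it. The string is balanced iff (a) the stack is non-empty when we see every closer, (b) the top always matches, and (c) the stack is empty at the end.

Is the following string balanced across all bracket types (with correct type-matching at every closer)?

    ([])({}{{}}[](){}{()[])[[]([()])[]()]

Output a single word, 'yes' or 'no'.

Answer: no

Derivation:
pos 0: push '('; stack = (
pos 1: push '['; stack = ([
pos 2: ']' matches '['; pop; stack = (
pos 3: ')' matches '('; pop; stack = (empty)
pos 4: push '('; stack = (
pos 5: push '{'; stack = ({
pos 6: '}' matches '{'; pop; stack = (
pos 7: push '{'; stack = ({
pos 8: push '{'; stack = ({{
pos 9: '}' matches '{'; pop; stack = ({
pos 10: '}' matches '{'; pop; stack = (
pos 11: push '['; stack = ([
pos 12: ']' matches '['; pop; stack = (
pos 13: push '('; stack = ((
pos 14: ')' matches '('; pop; stack = (
pos 15: push '{'; stack = ({
pos 16: '}' matches '{'; pop; stack = (
pos 17: push '{'; stack = ({
pos 18: push '('; stack = ({(
pos 19: ')' matches '('; pop; stack = ({
pos 20: push '['; stack = ({[
pos 21: ']' matches '['; pop; stack = ({
pos 22: saw closer ')' but top of stack is '{' (expected '}') → INVALID
Verdict: type mismatch at position 22: ')' closes '{' → no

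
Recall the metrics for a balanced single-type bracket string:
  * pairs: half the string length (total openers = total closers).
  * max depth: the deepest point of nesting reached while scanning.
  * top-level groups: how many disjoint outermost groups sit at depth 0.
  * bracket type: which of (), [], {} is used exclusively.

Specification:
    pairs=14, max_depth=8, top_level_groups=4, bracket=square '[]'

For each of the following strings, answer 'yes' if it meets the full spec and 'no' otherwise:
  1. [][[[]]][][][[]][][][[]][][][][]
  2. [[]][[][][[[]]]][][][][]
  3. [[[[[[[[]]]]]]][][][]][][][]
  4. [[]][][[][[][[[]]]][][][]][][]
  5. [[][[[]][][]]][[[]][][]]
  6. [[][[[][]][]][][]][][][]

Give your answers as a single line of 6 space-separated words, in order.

String 1 '[][[[]]][][][[]][][][[]][][][][]': depth seq [1 0 1 2 3 2 1 0 1 0 1 0 1 2 1 0 1 0 1 0 1 2 1 0 1 0 1 0 1 0 1 0]
  -> pairs=16 depth=3 groups=12 -> no
String 2 '[[]][[][][[[]]]][][][][]': depth seq [1 2 1 0 1 2 1 2 1 2 3 4 3 2 1 0 1 0 1 0 1 0 1 0]
  -> pairs=12 depth=4 groups=6 -> no
String 3 '[[[[[[[[]]]]]]][][][]][][][]': depth seq [1 2 3 4 5 6 7 8 7 6 5 4 3 2 1 2 1 2 1 2 1 0 1 0 1 0 1 0]
  -> pairs=14 depth=8 groups=4 -> yes
String 4 '[[]][][[][[][[[]]]][][][]][][]': depth seq [1 2 1 0 1 0 1 2 1 2 3 2 3 4 5 4 3 2 1 2 1 2 1 2 1 0 1 0 1 0]
  -> pairs=15 depth=5 groups=5 -> no
String 5 '[[][[[]][][]]][[[]][][]]': depth seq [1 2 1 2 3 4 3 2 3 2 3 2 1 0 1 2 3 2 1 2 1 2 1 0]
  -> pairs=12 depth=4 groups=2 -> no
String 6 '[[][[[][]][]][][]][][][]': depth seq [1 2 1 2 3 4 3 4 3 2 3 2 1 2 1 2 1 0 1 0 1 0 1 0]
  -> pairs=12 depth=4 groups=4 -> no

Answer: no no yes no no no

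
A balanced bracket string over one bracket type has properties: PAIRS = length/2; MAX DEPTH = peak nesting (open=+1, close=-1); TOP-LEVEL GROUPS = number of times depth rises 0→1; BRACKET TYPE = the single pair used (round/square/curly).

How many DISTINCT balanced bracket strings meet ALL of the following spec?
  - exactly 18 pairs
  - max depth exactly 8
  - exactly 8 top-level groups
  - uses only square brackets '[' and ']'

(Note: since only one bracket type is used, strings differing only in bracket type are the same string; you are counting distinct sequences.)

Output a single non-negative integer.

Answer: 15616

Derivation:
Spec: pairs=18 depth=8 groups=8
Count(depth <= 8) = 3747076
Count(depth <= 7) = 3731460
Count(depth == 8) = 3747076 - 3731460 = 15616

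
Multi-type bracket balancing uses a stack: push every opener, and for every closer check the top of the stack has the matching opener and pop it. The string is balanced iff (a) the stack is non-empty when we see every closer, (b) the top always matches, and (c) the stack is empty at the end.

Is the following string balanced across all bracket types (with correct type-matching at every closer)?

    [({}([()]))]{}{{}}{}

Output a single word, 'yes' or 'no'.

Answer: yes

Derivation:
pos 0: push '['; stack = [
pos 1: push '('; stack = [(
pos 2: push '{'; stack = [({
pos 3: '}' matches '{'; pop; stack = [(
pos 4: push '('; stack = [((
pos 5: push '['; stack = [(([
pos 6: push '('; stack = [(([(
pos 7: ')' matches '('; pop; stack = [(([
pos 8: ']' matches '['; pop; stack = [((
pos 9: ')' matches '('; pop; stack = [(
pos 10: ')' matches '('; pop; stack = [
pos 11: ']' matches '['; pop; stack = (empty)
pos 12: push '{'; stack = {
pos 13: '}' matches '{'; pop; stack = (empty)
pos 14: push '{'; stack = {
pos 15: push '{'; stack = {{
pos 16: '}' matches '{'; pop; stack = {
pos 17: '}' matches '{'; pop; stack = (empty)
pos 18: push '{'; stack = {
pos 19: '}' matches '{'; pop; stack = (empty)
end: stack empty → VALID
Verdict: properly nested → yes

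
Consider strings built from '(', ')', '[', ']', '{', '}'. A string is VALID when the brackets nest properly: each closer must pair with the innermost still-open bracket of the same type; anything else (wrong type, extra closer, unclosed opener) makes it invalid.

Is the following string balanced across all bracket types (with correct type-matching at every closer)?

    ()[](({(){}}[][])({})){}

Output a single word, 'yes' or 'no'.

pos 0: push '('; stack = (
pos 1: ')' matches '('; pop; stack = (empty)
pos 2: push '['; stack = [
pos 3: ']' matches '['; pop; stack = (empty)
pos 4: push '('; stack = (
pos 5: push '('; stack = ((
pos 6: push '{'; stack = (({
pos 7: push '('; stack = (({(
pos 8: ')' matches '('; pop; stack = (({
pos 9: push '{'; stack = (({{
pos 10: '}' matches '{'; pop; stack = (({
pos 11: '}' matches '{'; pop; stack = ((
pos 12: push '['; stack = (([
pos 13: ']' matches '['; pop; stack = ((
pos 14: push '['; stack = (([
pos 15: ']' matches '['; pop; stack = ((
pos 16: ')' matches '('; pop; stack = (
pos 17: push '('; stack = ((
pos 18: push '{'; stack = (({
pos 19: '}' matches '{'; pop; stack = ((
pos 20: ')' matches '('; pop; stack = (
pos 21: ')' matches '('; pop; stack = (empty)
pos 22: push '{'; stack = {
pos 23: '}' matches '{'; pop; stack = (empty)
end: stack empty → VALID
Verdict: properly nested → yes

Answer: yes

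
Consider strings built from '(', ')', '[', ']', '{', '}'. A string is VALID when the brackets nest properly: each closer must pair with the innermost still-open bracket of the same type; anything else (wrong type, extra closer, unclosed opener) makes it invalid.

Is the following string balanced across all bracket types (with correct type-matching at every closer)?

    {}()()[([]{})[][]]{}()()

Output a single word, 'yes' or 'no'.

pos 0: push '{'; stack = {
pos 1: '}' matches '{'; pop; stack = (empty)
pos 2: push '('; stack = (
pos 3: ')' matches '('; pop; stack = (empty)
pos 4: push '('; stack = (
pos 5: ')' matches '('; pop; stack = (empty)
pos 6: push '['; stack = [
pos 7: push '('; stack = [(
pos 8: push '['; stack = [([
pos 9: ']' matches '['; pop; stack = [(
pos 10: push '{'; stack = [({
pos 11: '}' matches '{'; pop; stack = [(
pos 12: ')' matches '('; pop; stack = [
pos 13: push '['; stack = [[
pos 14: ']' matches '['; pop; stack = [
pos 15: push '['; stack = [[
pos 16: ']' matches '['; pop; stack = [
pos 17: ']' matches '['; pop; stack = (empty)
pos 18: push '{'; stack = {
pos 19: '}' matches '{'; pop; stack = (empty)
pos 20: push '('; stack = (
pos 21: ')' matches '('; pop; stack = (empty)
pos 22: push '('; stack = (
pos 23: ')' matches '('; pop; stack = (empty)
end: stack empty → VALID
Verdict: properly nested → yes

Answer: yes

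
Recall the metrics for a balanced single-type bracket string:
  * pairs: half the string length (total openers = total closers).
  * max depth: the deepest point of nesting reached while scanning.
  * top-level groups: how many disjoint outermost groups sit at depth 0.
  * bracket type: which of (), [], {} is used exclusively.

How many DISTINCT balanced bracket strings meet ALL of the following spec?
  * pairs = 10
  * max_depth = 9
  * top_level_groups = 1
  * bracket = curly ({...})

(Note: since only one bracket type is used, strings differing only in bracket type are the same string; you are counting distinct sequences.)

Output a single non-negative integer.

Answer: 15

Derivation:
Spec: pairs=10 depth=9 groups=1
Count(depth <= 9) = 4861
Count(depth <= 8) = 4846
Count(depth == 9) = 4861 - 4846 = 15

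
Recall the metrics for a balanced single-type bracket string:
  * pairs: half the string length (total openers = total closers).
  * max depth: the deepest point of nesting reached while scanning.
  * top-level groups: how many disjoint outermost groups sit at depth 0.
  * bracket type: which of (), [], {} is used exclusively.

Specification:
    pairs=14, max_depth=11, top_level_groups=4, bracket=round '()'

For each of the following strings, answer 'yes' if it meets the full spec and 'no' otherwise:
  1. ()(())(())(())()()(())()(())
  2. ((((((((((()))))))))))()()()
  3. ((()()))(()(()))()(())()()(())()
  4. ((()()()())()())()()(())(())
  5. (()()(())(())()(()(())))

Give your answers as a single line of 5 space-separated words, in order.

String 1 '()(())(())(())()()(())()(())': depth seq [1 0 1 2 1 0 1 2 1 0 1 2 1 0 1 0 1 0 1 2 1 0 1 0 1 2 1 0]
  -> pairs=14 depth=2 groups=9 -> no
String 2 '((((((((((()))))))))))()()()': depth seq [1 2 3 4 5 6 7 8 9 10 11 10 9 8 7 6 5 4 3 2 1 0 1 0 1 0 1 0]
  -> pairs=14 depth=11 groups=4 -> yes
String 3 '((()()))(()(()))()(())()()(())()': depth seq [1 2 3 2 3 2 1 0 1 2 1 2 3 2 1 0 1 0 1 2 1 0 1 0 1 0 1 2 1 0 1 0]
  -> pairs=16 depth=3 groups=8 -> no
String 4 '((()()()())()())()()(())(())': depth seq [1 2 3 2 3 2 3 2 3 2 1 2 1 2 1 0 1 0 1 0 1 2 1 0 1 2 1 0]
  -> pairs=14 depth=3 groups=5 -> no
String 5 '(()()(())(())()(()(())))': depth seq [1 2 1 2 1 2 3 2 1 2 3 2 1 2 1 2 3 2 3 4 3 2 1 0]
  -> pairs=12 depth=4 groups=1 -> no

Answer: no yes no no no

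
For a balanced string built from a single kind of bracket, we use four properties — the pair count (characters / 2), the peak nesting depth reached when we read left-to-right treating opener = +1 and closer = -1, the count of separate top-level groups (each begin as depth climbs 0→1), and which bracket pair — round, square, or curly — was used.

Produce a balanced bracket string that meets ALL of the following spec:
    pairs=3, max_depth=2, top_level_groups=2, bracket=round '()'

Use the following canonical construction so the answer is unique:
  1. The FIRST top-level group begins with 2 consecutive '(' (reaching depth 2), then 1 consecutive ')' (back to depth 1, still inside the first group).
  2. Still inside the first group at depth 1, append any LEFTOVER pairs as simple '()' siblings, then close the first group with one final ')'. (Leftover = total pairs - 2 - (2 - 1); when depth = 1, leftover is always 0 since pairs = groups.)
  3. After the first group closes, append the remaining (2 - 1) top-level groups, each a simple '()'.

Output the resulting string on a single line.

Answer: (())()

Derivation:
Spec: pairs=3 depth=2 groups=2
Leftover pairs = 3 - 2 - (2-1) = 0
First group: deep chain of depth 2 + 0 sibling pairs
Remaining 1 groups: simple '()' each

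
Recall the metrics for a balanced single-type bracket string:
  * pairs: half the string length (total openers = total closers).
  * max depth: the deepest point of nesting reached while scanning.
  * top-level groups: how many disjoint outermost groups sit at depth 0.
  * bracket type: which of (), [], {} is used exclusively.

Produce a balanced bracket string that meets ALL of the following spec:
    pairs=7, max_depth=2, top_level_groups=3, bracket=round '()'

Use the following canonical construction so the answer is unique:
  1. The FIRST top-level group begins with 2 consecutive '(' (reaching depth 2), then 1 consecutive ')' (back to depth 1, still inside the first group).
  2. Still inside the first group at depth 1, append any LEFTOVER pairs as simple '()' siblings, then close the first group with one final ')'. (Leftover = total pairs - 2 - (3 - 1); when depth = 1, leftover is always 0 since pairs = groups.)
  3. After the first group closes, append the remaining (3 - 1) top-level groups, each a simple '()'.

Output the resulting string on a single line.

Answer: (()()()())()()

Derivation:
Spec: pairs=7 depth=2 groups=3
Leftover pairs = 7 - 2 - (3-1) = 3
First group: deep chain of depth 2 + 3 sibling pairs
Remaining 2 groups: simple '()' each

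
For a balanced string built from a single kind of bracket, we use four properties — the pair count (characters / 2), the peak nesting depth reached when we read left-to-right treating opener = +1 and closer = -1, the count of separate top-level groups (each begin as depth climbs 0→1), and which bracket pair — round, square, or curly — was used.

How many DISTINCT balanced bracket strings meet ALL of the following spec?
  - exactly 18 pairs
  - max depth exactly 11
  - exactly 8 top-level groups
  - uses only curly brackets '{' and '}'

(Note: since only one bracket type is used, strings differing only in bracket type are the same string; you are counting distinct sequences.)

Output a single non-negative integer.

Answer: 8

Derivation:
Spec: pairs=18 depth=11 groups=8
Count(depth <= 11) = 3749460
Count(depth <= 10) = 3749452
Count(depth == 11) = 3749460 - 3749452 = 8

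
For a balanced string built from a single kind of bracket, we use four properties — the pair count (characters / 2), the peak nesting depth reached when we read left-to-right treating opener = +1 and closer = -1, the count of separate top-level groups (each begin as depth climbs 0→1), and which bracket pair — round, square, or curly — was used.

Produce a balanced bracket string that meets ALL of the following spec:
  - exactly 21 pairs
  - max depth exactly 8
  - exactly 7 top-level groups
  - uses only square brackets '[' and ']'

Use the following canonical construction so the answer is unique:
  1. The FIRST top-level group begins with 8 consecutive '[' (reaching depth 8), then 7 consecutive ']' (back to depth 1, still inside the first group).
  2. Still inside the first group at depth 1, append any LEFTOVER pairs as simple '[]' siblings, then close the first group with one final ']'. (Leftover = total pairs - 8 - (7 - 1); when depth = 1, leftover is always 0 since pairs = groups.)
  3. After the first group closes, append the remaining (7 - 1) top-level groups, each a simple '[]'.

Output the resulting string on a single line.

Spec: pairs=21 depth=8 groups=7
Leftover pairs = 21 - 8 - (7-1) = 7
First group: deep chain of depth 8 + 7 sibling pairs
Remaining 6 groups: simple '[]' each

Answer: [[[[[[[[]]]]]]][][][][][][][]][][][][][][]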